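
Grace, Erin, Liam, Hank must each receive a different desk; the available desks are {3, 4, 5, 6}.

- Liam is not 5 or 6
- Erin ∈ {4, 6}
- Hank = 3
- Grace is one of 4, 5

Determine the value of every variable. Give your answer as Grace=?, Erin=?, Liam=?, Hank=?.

Grace=5, Erin=6, Liam=4, Hank=3

Hank must be 3 (only option left). Eliminate 3 elsewhere: Liam.
Liam has just one choice, so Liam = 4. Remove 4 from Grace, Erin.
That leaves Grace = 5.
Erin's domain is down to {6}, so Erin = 6.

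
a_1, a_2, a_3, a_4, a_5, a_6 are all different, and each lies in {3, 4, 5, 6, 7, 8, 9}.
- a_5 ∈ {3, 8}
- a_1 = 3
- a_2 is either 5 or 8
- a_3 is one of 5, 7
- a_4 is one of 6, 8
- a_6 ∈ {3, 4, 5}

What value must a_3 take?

7

a_1 must be 3 (only option left). Eliminate 3 elsewhere: a_5, a_6.
That leaves a_5 = 8. Strike 8 from a_2, a_4.
a_2 must be 5 (only option left). Remove 5 from a_3, a_6.
So a_3 = 7.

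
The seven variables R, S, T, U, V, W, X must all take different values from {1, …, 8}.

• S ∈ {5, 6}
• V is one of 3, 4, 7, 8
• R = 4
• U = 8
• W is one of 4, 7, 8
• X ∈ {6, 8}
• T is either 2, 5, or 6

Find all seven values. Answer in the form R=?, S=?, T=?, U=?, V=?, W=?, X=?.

R has just one choice, so R = 4. Eliminate 4 elsewhere: V, W.
U has just one choice, so U = 8. So V, W, X can't be 8.
That leaves W = 7. So V can't be 7.
X has just one choice, so X = 6. Remove 6 from S, T.
S has just one choice, so S = 5. Eliminate 5 elsewhere: T.
That leaves T = 2.
V's domain is down to {3}, so V = 3.

R=4, S=5, T=2, U=8, V=3, W=7, X=6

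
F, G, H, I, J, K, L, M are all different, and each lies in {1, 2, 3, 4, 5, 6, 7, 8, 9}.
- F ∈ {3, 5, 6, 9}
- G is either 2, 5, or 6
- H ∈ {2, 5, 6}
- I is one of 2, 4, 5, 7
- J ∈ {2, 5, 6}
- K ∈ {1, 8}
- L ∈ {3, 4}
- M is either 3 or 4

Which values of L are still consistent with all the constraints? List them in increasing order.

3, 4

The 2 variables L and M are confined to {3, 4}, which locks those values in; drop them from F, I.
G, H, J share exactly the 3 values {2, 5, 6}; by pigeonhole those values go to them, so strike 2, 5, 6 from F, I.
That leaves F = 9.
I has just one choice, so I = 7.
No further eliminations apply; L can still be any of 3, 4.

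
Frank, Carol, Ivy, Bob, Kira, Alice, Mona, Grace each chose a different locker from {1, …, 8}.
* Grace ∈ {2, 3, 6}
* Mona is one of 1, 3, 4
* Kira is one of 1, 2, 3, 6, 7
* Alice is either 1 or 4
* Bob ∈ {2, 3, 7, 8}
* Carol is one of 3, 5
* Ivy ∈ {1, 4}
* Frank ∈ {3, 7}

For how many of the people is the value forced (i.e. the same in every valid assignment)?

The 8 variables draw from only 8 values {1, 2, 3, 4, 5, 6, 7, 8}, so each is used; only Carol can be 5, hence Carol = 5.
The 7 still-open variables draw from only 7 values {1, 2, 3, 4, 6, 7, 8}, so each is used; only Bob can be 8, hence Bob = 8.
Ivy and Alice share exactly the 2 values {1, 4}; by pigeonhole those values go to them, so strike 1, 4 from Kira, Mona.
Mona must be 3 (only option left). Strike 3 from Frank, Kira, Grace.
Frank's domain is down to {7}, so Frank = 7. So Kira can't be 7.
Determined: Frank=7, Carol=5, Bob=8, Mona=3. The other people each still have more than one consistent value. That makes 4.

4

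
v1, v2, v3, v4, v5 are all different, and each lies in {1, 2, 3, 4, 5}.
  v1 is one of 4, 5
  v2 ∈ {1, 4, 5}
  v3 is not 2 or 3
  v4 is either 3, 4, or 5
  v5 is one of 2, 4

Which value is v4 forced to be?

3

The 5 variables together cover exactly {1, 2, 3, 4, 5} — 5 values for 5 variables — and 2 appears only in v5's list, so v5 = 2.
The 4 still-open variables together cover exactly {1, 3, 4, 5} — 4 values for 4 variables — and 3 appears only in v4's list, so v4 = 3.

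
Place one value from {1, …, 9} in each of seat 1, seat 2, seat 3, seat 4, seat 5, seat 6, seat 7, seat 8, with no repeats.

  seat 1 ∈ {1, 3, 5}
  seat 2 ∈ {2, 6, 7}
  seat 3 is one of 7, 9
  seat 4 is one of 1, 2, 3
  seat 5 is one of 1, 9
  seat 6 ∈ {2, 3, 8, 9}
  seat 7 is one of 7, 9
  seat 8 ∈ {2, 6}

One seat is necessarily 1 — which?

The 8 variables draw from only 8 values {1, 2, 3, 5, 6, 7, 8, 9}, so each is used; only seat 1 can be 5, hence seat 1 = 5.
Among the 7 still-open variables, 8 fits only seat 6 (and all 7 values in {1, 2, 3, 6, 7, 8, 9} must be used), so seat 6 = 8.
The 6 still-open variables draw from only 6 values {1, 2, 3, 6, 7, 9}, so each is used; only seat 4 can be 3, hence seat 4 = 3.
The 5 still-open variables draw from only 5 values {1, 2, 6, 7, 9}, so each is used; only seat 5 can be 1, hence seat 5 = 1.

seat 5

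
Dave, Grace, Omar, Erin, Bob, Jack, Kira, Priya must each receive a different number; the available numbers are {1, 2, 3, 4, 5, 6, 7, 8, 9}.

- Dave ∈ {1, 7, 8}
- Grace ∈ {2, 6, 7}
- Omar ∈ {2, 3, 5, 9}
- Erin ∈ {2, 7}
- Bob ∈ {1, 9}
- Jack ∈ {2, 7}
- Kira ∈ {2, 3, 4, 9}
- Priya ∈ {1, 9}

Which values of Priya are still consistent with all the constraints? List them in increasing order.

Erin and Jack share exactly the 2 values {2, 7}; by pigeonhole those values go to them, so strike 2, 7 from Dave, Grace, Omar, Kira.
Grace must be 6 (only option left).
Bob and Priya between them cover only {1, 9} — a naked pair. Remove those values from Dave, Omar, Kira.
Dave has just one choice, so Dave = 8.
No further eliminations apply; Priya can still be any of 1, 9.

1, 9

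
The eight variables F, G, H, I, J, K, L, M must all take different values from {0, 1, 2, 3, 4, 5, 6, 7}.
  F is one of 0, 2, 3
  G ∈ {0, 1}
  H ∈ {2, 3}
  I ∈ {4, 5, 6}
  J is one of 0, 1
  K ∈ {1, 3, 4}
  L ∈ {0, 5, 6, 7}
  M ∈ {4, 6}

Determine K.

4

The 8 variables draw from only 8 values {0, 1, 2, 3, 4, 5, 6, 7}, so each is used; only L can be 7, hence L = 7.
The 7 still-open variables draw from only 7 values {0, 1, 2, 3, 4, 5, 6}, so each is used; only I can be 5, hence I = 5.
The 6 still-open variables draw from only 6 values {0, 1, 2, 3, 4, 6}, so each is used; only M can be 6, hence M = 6.
Among the 5 still-open variables, 4 fits only K (and all 5 values in {0, 1, 2, 3, 4} must be used), so K = 4.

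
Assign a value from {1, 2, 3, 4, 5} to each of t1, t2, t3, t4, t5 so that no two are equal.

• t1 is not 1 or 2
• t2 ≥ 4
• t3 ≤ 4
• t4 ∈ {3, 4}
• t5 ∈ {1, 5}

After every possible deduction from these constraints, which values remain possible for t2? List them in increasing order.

4, 5

Among the 5 variables, 2 fits only t3 (and all 5 values in {1, 2, 3, 4, 5} must be used), so t3 = 2.
The 4 still-open variables draw from only 4 values {1, 3, 4, 5}, so each is used; only t5 can be 1, hence t5 = 1.
No further eliminations apply; t2 can still be any of 4, 5.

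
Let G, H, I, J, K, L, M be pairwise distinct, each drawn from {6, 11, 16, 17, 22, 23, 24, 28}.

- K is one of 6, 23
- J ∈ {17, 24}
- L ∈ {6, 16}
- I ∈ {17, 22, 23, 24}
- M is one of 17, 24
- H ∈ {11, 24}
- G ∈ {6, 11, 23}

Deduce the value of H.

The 7 variables together cover exactly {6, 11, 16, 17, 22, 23, 24} — 7 values for 7 variables — and 16 appears only in L's list, so L = 16.
The 6 still-open variables draw from only 6 values {6, 11, 17, 22, 23, 24}, so each is used; only I can be 22, hence I = 22.
J and M between them cover only {17, 24} — a naked pair. Remove those values from H.
So H = 11.

11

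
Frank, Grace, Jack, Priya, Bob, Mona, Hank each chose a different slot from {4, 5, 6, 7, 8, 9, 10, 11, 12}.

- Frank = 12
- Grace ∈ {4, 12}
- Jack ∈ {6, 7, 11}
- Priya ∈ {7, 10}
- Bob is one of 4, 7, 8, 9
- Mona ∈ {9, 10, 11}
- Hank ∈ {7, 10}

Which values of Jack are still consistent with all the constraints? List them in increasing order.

6, 11

Frank has just one choice, so Frank = 12. So Grace can't be 12.
That leaves Grace = 4. Eliminate 4 elsewhere: Bob.
Priya and Hank between them cover only {7, 10} — a naked pair. Remove those values from Jack, Bob, Mona.
No further eliminations apply; Jack can still be any of 6, 11.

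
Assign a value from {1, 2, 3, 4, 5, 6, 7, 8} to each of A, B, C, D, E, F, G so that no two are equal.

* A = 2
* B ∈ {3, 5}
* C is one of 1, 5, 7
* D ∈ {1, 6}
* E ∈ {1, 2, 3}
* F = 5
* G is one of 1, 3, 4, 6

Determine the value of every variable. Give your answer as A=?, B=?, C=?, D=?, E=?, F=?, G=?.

A=2, B=3, C=7, D=6, E=1, F=5, G=4

A's domain is down to {2}, so A = 2. Strike 2 from E.
F's domain is down to {5}, so F = 5. Eliminate 5 elsewhere: B, C.
B must be 3 (only option left). Remove 3 from E, G.
E has just one choice, so E = 1. Strike 1 from C, D, G.
C's domain is down to {7}, so C = 7.
That leaves D = 6. Remove 6 from G.
G must be 4 (only option left).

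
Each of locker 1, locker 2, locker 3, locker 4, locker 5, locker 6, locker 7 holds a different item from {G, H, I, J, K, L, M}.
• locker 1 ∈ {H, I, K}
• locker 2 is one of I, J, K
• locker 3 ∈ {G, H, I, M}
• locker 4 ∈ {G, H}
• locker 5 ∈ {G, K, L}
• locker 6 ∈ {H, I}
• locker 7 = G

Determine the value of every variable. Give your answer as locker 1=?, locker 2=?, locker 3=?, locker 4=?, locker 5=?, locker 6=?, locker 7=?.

locker 7 has just one choice, so locker 7 = G. Strike G from locker 3, locker 4, locker 5.
locker 4's domain is down to {H}, so locker 4 = H. Strike H from locker 1, locker 3, locker 6.
locker 6 has just one choice, so locker 6 = I. Remove I from locker 1, locker 2, locker 3.
locker 1 has just one choice, so locker 1 = K. So locker 2, locker 5 can't be K.
locker 2 must be J (only option left).
locker 3 must be M (only option left).
locker 5 must be L (only option left).

locker 1=K, locker 2=J, locker 3=M, locker 4=H, locker 5=L, locker 6=I, locker 7=G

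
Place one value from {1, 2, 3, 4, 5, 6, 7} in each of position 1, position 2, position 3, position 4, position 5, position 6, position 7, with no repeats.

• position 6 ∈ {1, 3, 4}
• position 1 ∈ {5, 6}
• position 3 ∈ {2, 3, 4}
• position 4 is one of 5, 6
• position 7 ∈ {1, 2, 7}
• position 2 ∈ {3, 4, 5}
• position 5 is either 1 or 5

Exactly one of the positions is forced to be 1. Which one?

position 5

The 7 variables together cover exactly {1, 2, 3, 4, 5, 6, 7} — 7 values for 7 variables — and 7 appears only in position 7's list, so position 7 = 7.
Among the 6 still-open variables, 2 fits only position 3 (and all 6 values in {1, 2, 3, 4, 5, 6} must be used), so position 3 = 2.
The 2 variables position 1 and position 4 are confined to {5, 6}, which locks those values in; drop them from position 2, position 5.
So 1 goes to position 5.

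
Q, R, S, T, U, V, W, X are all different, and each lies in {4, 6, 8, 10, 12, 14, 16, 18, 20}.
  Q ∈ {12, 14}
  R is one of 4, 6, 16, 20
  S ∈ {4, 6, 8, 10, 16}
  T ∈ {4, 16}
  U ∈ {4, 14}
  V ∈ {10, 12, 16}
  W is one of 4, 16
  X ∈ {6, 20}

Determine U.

14

The 8 variables together cover exactly {4, 6, 8, 10, 12, 14, 16, 20} — 8 values for 8 variables — and 8 appears only in S's list, so S = 8.
Among the 7 still-open variables, 10 fits only V (and all 7 values in {4, 6, 10, 12, 14, 16, 20} must be used), so V = 10.
Among the 6 still-open variables, 12 fits only Q (and all 6 values in {4, 6, 12, 14, 16, 20} must be used), so Q = 12.
The 5 still-open variables draw from only 5 values {4, 6, 14, 16, 20}, so each is used; only U can be 14, hence U = 14.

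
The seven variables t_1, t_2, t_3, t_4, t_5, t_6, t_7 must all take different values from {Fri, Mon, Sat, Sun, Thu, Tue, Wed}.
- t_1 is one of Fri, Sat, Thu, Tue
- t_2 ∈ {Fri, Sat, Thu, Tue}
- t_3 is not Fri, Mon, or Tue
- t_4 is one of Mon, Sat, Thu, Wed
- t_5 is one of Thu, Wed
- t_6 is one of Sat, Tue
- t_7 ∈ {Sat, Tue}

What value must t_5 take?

Wed

The 7 variables draw from only 7 values {Fri, Mon, Sat, Sun, Thu, Tue, Wed}, so each is used; only t_4 can be Mon, hence t_4 = Mon.
The 6 still-open variables draw from only 6 values {Fri, Sat, Sun, Thu, Tue, Wed}, so each is used; only t_3 can be Sun, hence t_3 = Sun.
The 5 still-open variables draw from only 5 values {Fri, Sat, Thu, Tue, Wed}, so each is used; only t_5 can be Wed, hence t_5 = Wed.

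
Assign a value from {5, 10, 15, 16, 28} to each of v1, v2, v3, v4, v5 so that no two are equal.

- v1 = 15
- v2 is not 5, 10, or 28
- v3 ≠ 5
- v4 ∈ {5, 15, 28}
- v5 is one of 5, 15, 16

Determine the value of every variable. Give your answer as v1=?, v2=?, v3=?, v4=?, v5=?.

v1=15, v2=16, v3=10, v4=28, v5=5

v1 must be 15 (only option left). So v2, v3, v4, v5 can't be 15.
v2 must be 16 (only option left). Remove 16 from v3, v5.
v5 has just one choice, so v5 = 5. Remove 5 from v4.
That leaves v4 = 28. So v3 can't be 28.
That leaves v3 = 10.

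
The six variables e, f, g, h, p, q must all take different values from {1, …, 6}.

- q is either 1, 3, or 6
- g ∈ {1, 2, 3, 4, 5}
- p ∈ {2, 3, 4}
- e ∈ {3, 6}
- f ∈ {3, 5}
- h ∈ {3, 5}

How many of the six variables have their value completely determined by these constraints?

2

f and h share exactly the 2 values {3, 5}; by pigeonhole those values go to them, so strike 3, 5 from e, g, p, q.
e has just one choice, so e = 6. Remove 6 from q.
q must be 1 (only option left). So g can't be 1.
Determined: e=6, q=1. The other variables each still have more than one consistent value. That makes 2.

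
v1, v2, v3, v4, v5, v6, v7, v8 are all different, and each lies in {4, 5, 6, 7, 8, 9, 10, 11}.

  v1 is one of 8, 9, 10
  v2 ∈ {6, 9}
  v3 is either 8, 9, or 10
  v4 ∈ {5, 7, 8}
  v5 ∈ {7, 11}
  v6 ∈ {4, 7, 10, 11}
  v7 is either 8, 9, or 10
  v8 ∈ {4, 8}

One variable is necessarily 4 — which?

The 8 variables together cover exactly {4, 5, 6, 7, 8, 9, 10, 11} — 8 values for 8 variables — and 5 appears only in v4's list, so v4 = 5.
The 7 still-open variables draw from only 7 values {4, 6, 7, 8, 9, 10, 11}, so each is used; only v2 can be 6, hence v2 = 6.
v1, v3, v7 between them cover only {8, 9, 10} — a naked triple. Remove those values from v6, v8.
So 4 goes to v8.

v8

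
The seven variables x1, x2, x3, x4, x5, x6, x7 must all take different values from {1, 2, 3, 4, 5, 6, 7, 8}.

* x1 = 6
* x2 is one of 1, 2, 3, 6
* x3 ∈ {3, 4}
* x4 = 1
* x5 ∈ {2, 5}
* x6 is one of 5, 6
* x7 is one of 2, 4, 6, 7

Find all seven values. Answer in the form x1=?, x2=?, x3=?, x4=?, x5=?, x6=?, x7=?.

x1 has just one choice, so x1 = 6. So x2, x6, x7 can't be 6.
That leaves x4 = 1. Remove 1 from x2.
x6's domain is down to {5}, so x6 = 5. Remove 5 from x5.
x5 must be 2 (only option left). So x2, x7 can't be 2.
x2 has just one choice, so x2 = 3. So x3 can't be 3.
That leaves x3 = 4. Strike 4 from x7.
x7's domain is down to {7}, so x7 = 7.

x1=6, x2=3, x3=4, x4=1, x5=2, x6=5, x7=7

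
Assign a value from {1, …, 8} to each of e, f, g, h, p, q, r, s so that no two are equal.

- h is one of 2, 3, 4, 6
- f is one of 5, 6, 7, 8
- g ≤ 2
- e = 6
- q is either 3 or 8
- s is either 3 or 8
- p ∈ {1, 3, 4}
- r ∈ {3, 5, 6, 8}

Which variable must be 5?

r

e must be 6 (only option left). So f, h, r can't be 6.
The 7 still-open variables draw from only 7 values {1, 2, 3, 4, 5, 7, 8}, so each is used; only f can be 7, hence f = 7.
Among the 6 still-open variables, 5 fits only r (and all 6 values in {1, 2, 3, 4, 5, 8} must be used), so r = 5.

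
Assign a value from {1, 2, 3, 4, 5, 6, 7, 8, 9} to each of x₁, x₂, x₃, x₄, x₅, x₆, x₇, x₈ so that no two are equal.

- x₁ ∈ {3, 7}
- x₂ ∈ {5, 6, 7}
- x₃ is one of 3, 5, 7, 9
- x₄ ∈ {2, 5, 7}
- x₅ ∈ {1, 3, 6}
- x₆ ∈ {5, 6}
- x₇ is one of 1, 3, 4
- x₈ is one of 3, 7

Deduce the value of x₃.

9

Among the 8 variables, 2 fits only x₄ (and all 8 values in {1, 2, 3, 4, 5, 6, 7, 9} must be used), so x₄ = 2.
The 7 still-open variables together cover exactly {1, 3, 4, 5, 6, 7, 9} — 7 values for 7 variables — and 4 appears only in x₇'s list, so x₇ = 4.
Among the 6 still-open variables, 1 fits only x₅ (and all 6 values in {1, 3, 5, 6, 7, 9} must be used), so x₅ = 1.
The 5 still-open variables draw from only 5 values {3, 5, 6, 7, 9}, so each is used; only x₃ can be 9, hence x₃ = 9.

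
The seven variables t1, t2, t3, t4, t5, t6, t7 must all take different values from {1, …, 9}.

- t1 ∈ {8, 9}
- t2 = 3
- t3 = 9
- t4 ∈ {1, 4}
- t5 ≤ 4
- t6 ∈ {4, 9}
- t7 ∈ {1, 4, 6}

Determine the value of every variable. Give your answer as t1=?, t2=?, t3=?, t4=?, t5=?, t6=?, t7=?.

t2's domain is down to {3}, so t2 = 3. So t5 can't be 3.
t3's domain is down to {9}, so t3 = 9. Eliminate 9 elsewhere: t1, t6.
That leaves t6 = 4. Eliminate 4 elsewhere: t4, t5, t7.
That leaves t1 = 8.
t4 must be 1 (only option left). Eliminate 1 elsewhere: t5, t7.
t5's domain is down to {2}, so t5 = 2.
t7's domain is down to {6}, so t7 = 6.

t1=8, t2=3, t3=9, t4=1, t5=2, t6=4, t7=6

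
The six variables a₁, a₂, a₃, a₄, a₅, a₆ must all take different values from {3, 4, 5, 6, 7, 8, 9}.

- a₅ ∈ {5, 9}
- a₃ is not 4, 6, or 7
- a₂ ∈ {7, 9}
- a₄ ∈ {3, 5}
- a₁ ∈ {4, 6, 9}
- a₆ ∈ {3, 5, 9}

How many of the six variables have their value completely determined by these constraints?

2

a₄, a₅, a₆ share exactly the 3 values {3, 5, 9}; by pigeonhole those values go to them, so strike 3, 5, 9 from a₁, a₂, a₃.
a₂ must be 7 (only option left).
a₃'s domain is down to {8}, so a₃ = 8.
Determined: a₂=7, a₃=8. The other variables each still have more than one consistent value. That makes 2.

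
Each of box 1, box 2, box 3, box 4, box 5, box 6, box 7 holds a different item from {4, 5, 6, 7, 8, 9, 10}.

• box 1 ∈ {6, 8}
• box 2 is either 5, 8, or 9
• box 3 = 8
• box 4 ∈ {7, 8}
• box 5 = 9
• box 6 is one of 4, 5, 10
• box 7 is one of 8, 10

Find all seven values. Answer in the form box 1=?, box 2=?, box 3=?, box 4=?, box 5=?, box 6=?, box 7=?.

box 3's domain is down to {8}, so box 3 = 8. Strike 8 from box 1, box 2, box 4, box 7.
That leaves box 4 = 7.
That leaves box 5 = 9. Remove 9 from box 2.
box 7's domain is down to {10}, so box 7 = 10. So box 6 can't be 10.
box 1 has just one choice, so box 1 = 6.
box 2 must be 5 (only option left). Eliminate 5 elsewhere: box 6.
box 6 must be 4 (only option left).

box 1=6, box 2=5, box 3=8, box 4=7, box 5=9, box 6=4, box 7=10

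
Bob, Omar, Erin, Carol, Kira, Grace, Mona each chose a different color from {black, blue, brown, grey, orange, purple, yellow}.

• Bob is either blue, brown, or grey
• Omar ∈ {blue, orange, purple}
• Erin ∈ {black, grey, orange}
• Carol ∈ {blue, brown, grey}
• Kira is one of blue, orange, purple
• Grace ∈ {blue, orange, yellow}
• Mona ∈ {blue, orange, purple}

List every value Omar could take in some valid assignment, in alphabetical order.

blue, orange, purple

The 7 variables together cover exactly {black, blue, brown, grey, orange, purple, yellow} — 7 values for 7 variables — and black appears only in Erin's list, so Erin = black.
The 6 still-open variables together cover exactly {blue, brown, grey, orange, purple, yellow} — 6 values for 6 variables — and yellow appears only in Grace's list, so Grace = yellow.
The 3 variables Omar, Kira, Mona are confined to {blue, orange, purple}, which locks those values in; drop them from Bob, Carol.
No further eliminations apply; Omar can still be any of blue, orange, purple.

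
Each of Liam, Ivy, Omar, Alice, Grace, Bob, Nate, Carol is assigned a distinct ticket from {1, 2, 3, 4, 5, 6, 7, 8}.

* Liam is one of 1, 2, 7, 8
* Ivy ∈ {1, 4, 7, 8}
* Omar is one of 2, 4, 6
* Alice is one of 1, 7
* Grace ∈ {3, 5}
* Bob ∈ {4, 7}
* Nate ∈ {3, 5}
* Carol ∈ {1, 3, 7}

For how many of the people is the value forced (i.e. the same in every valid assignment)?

4

Among the 8 variables, 6 fits only Omar (and all 8 values in {1, 2, 3, 4, 5, 6, 7, 8} must be used), so Omar = 6.
Among the 7 still-open variables, 2 fits only Liam (and all 7 values in {1, 2, 3, 4, 5, 7, 8} must be used), so Liam = 2.
The 6 still-open variables together cover exactly {1, 3, 4, 5, 7, 8} — 6 values for 6 variables — and 8 appears only in Ivy's list, so Ivy = 8.
Among the 5 still-open variables, 4 fits only Bob (and all 5 values in {1, 3, 4, 5, 7} must be used), so Bob = 4.
Grace and Nate between them cover only {3, 5} — a naked pair. Remove those values from Carol.
Determined: Liam=2, Ivy=8, Omar=6, Bob=4. The other people each still have more than one consistent value. That makes 4.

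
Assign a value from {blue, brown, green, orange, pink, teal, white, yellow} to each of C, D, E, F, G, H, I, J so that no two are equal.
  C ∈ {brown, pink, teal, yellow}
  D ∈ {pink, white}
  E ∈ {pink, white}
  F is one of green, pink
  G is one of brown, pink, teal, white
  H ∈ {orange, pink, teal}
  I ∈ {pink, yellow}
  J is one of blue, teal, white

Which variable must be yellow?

I

The 8 variables draw from only 8 values {blue, brown, green, orange, pink, teal, white, yellow}, so each is used; only J can be blue, hence J = blue.
The 7 still-open variables draw from only 7 values {brown, green, orange, pink, teal, white, yellow}, so each is used; only F can be green, hence F = green.
The 6 still-open variables together cover exactly {brown, orange, pink, teal, white, yellow} — 6 values for 6 variables — and orange appears only in H's list, so H = orange.
The 2 variables D and E are confined to {pink, white}, which locks those values in; drop them from C, G, I.
So yellow goes to I.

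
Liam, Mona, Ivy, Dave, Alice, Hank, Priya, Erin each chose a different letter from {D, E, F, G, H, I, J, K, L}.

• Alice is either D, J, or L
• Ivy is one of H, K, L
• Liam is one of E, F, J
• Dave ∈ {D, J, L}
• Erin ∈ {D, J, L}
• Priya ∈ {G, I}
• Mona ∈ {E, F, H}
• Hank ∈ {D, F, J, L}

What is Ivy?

K

Dave, Alice, Erin share exactly the 3 values {D, J, L}; by pigeonhole those values go to them, so strike D, J, L from Liam, Ivy, Hank.
Hank has just one choice, so Hank = F. Eliminate F elsewhere: Liam, Mona.
Liam's domain is down to {E}, so Liam = E. Remove E from Mona.
That leaves Mona = H. Strike H from Ivy.
So Ivy = K.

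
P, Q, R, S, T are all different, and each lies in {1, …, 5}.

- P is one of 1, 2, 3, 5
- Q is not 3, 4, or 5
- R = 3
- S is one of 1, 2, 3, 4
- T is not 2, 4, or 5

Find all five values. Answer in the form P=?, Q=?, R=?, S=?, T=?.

P=5, Q=2, R=3, S=4, T=1

R must be 3 (only option left). Eliminate 3 elsewhere: P, S, T.
T has just one choice, so T = 1. So P, Q, S can't be 1.
That leaves Q = 2. Eliminate 2 elsewhere: P, S.
S must be 4 (only option left).
P's domain is down to {5}, so P = 5.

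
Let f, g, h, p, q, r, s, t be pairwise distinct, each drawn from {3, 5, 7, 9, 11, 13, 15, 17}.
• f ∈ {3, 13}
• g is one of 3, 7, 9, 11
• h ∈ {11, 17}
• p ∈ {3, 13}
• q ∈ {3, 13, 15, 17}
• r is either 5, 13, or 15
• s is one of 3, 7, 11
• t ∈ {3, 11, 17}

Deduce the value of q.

The 8 variables draw from only 8 values {3, 5, 7, 9, 11, 13, 15, 17}, so each is used; only r can be 5, hence r = 5.
The 7 still-open variables together cover exactly {3, 7, 9, 11, 13, 15, 17} — 7 values for 7 variables — and 9 appears only in g's list, so g = 9.
Among the 6 still-open variables, 7 fits only s (and all 6 values in {3, 7, 11, 13, 15, 17} must be used), so s = 7.
Among the 5 still-open variables, 15 fits only q (and all 5 values in {3, 11, 13, 15, 17} must be used), so q = 15.

15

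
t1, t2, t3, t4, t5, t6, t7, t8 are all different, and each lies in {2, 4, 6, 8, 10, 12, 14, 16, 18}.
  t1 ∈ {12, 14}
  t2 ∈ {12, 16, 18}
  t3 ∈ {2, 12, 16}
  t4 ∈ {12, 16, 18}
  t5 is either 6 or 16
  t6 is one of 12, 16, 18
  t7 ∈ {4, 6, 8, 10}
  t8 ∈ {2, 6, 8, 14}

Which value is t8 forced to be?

8

t2, t4, t6 share exactly the 3 values {12, 16, 18}; by pigeonhole those values go to them, so strike 12, 16, 18 from t1, t3, t5.
t1's domain is down to {14}, so t1 = 14. Eliminate 14 elsewhere: t8.
t3 must be 2 (only option left). Eliminate 2 elsewhere: t8.
t5 must be 6 (only option left). Eliminate 6 elsewhere: t7, t8.
So t8 = 8.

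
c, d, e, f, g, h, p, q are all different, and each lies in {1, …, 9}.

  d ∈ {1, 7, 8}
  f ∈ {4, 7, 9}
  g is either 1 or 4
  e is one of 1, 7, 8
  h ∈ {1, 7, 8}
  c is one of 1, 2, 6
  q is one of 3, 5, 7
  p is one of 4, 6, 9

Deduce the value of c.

2

d, e, h share exactly the 3 values {1, 7, 8}; by pigeonhole those values go to them, so strike 1, 7, 8 from c, f, g, q.
g must be 4 (only option left). Remove 4 from f, p.
f must be 9 (only option left). Eliminate 9 elsewhere: p.
p's domain is down to {6}, so p = 6. Remove 6 from c.
So c = 2.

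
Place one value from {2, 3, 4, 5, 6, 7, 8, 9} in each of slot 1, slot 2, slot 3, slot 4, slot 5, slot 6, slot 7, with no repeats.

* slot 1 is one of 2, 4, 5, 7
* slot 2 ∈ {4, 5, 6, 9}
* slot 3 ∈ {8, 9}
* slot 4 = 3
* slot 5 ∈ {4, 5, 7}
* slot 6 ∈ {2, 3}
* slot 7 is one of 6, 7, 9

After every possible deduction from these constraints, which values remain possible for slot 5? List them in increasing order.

slot 4 must be 3 (only option left). Eliminate 3 elsewhere: slot 6.
That leaves slot 6 = 2. Strike 2 from slot 1.
No further eliminations apply; slot 5 can still be any of 4, 5, 7.

4, 5, 7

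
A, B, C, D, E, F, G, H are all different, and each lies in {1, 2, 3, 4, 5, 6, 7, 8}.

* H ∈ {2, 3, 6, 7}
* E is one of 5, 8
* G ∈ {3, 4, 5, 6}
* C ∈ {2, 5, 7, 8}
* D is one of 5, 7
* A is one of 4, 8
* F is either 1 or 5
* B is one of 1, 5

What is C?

2

B and F between them cover only {1, 5} — a naked pair. Remove those values from C, D, E, G.
D's domain is down to {7}, so D = 7. Eliminate 7 elsewhere: C, H.
E must be 8 (only option left). Strike 8 from A, C.
So C = 2.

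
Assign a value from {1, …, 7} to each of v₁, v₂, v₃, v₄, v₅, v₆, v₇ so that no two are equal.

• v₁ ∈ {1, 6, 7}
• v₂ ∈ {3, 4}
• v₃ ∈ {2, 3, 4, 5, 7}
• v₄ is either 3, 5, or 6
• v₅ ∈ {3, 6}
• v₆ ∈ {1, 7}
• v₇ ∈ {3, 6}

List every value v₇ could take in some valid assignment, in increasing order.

3, 6

The 7 variables together cover exactly {1, 2, 3, 4, 5, 6, 7} — 7 values for 7 variables — and 2 appears only in v₃'s list, so v₃ = 2.
Among the 6 still-open variables, 4 fits only v₂ (and all 6 values in {1, 3, 4, 5, 6, 7} must be used), so v₂ = 4.
Among the 5 still-open variables, 5 fits only v₄ (and all 5 values in {1, 3, 5, 6, 7} must be used), so v₄ = 5.
v₅ and v₇ between them cover only {3, 6} — a naked pair. Remove those values from v₁.
No further eliminations apply; v₇ can still be any of 3, 6.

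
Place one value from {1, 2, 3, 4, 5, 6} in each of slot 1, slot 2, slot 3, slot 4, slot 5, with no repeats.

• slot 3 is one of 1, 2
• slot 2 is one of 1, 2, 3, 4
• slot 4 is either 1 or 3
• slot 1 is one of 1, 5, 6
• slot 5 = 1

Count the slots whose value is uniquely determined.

4

slot 5's domain is down to {1}, so slot 5 = 1. Strike 1 from slot 1, slot 2, slot 3, slot 4.
slot 3 has just one choice, so slot 3 = 2. Strike 2 from slot 2.
slot 4 must be 3 (only option left). So slot 2 can't be 3.
slot 2 must be 4 (only option left).
Determined: slot 2=4, slot 3=2, slot 4=3, slot 5=1. The other slots each still have more than one consistent value. That makes 4.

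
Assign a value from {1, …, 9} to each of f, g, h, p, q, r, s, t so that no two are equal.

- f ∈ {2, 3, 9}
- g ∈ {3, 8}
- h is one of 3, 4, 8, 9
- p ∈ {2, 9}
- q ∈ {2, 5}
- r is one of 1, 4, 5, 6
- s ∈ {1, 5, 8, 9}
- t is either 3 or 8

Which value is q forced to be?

5

The 8 variables draw from only 8 values {1, 2, 3, 4, 5, 6, 8, 9}, so each is used; only r can be 6, hence r = 6.
The 7 still-open variables draw from only 7 values {1, 2, 3, 4, 5, 8, 9}, so each is used; only s can be 1, hence s = 1.
Among the 6 still-open variables, 4 fits only h (and all 6 values in {2, 3, 4, 5, 8, 9} must be used), so h = 4.
The 5 still-open variables draw from only 5 values {2, 3, 5, 8, 9}, so each is used; only q can be 5, hence q = 5.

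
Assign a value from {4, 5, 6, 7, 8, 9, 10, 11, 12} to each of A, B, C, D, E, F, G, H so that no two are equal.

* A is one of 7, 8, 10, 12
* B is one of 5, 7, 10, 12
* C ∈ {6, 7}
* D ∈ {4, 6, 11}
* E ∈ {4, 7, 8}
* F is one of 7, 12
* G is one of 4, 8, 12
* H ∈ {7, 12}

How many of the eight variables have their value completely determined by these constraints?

4

The 8 variables together cover exactly {4, 5, 6, 7, 8, 10, 11, 12} — 8 values for 8 variables — and 5 appears only in B's list, so B = 5.
The 7 still-open variables together cover exactly {4, 6, 7, 8, 10, 11, 12} — 7 values for 7 variables — and 10 appears only in A's list, so A = 10.
The 6 still-open variables draw from only 6 values {4, 6, 7, 8, 11, 12}, so each is used; only D can be 11, hence D = 11.
Among the 5 still-open variables, 6 fits only C (and all 5 values in {4, 6, 7, 8, 12} must be used), so C = 6.
F and H share exactly the 2 values {7, 12}; by pigeonhole those values go to them, so strike 7, 12 from E, G.
Determined: A=10, B=5, C=6, D=11. The other variables each still have more than one consistent value. That makes 4.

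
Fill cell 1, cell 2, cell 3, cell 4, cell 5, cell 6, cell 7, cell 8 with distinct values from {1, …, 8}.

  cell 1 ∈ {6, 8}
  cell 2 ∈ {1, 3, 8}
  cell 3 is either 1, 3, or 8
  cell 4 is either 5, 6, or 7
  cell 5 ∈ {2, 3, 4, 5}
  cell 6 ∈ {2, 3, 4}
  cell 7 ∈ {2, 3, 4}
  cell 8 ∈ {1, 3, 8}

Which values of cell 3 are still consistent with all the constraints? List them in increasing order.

1, 3, 8

The 8 variables draw from only 8 values {1, 2, 3, 4, 5, 6, 7, 8}, so each is used; only cell 4 can be 7, hence cell 4 = 7.
The 7 still-open variables together cover exactly {1, 2, 3, 4, 5, 6, 8} — 7 values for 7 variables — and 5 appears only in cell 5's list, so cell 5 = 5.
The 6 still-open variables together cover exactly {1, 2, 3, 4, 6, 8} — 6 values for 6 variables — and 6 appears only in cell 1's list, so cell 1 = 6.
cell 2, cell 3, cell 8 share exactly the 3 values {1, 3, 8}; by pigeonhole those values go to them, so strike 1, 3, 8 from cell 6, cell 7.
No further eliminations apply; cell 3 can still be any of 1, 3, 8.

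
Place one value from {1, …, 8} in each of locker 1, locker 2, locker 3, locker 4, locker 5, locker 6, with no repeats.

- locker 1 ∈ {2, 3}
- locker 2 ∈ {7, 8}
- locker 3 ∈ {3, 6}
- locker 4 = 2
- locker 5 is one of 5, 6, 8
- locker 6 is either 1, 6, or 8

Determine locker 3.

locker 4's domain is down to {2}, so locker 4 = 2. Strike 2 from locker 1.
locker 1 has just one choice, so locker 1 = 3. Eliminate 3 elsewhere: locker 3.
So locker 3 = 6.

6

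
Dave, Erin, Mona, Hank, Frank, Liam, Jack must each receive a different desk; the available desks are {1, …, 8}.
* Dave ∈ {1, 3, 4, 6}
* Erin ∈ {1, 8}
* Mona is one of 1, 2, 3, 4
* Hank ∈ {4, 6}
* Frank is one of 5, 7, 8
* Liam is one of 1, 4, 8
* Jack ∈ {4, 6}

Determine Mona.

2

Hank and Jack between them cover only {4, 6} — a naked pair. Remove those values from Dave, Mona, Liam.
The 2 variables Erin and Liam are confined to {1, 8}, which locks those values in; drop them from Dave, Mona, Frank.
That leaves Dave = 3. Strike 3 from Mona.
So Mona = 2.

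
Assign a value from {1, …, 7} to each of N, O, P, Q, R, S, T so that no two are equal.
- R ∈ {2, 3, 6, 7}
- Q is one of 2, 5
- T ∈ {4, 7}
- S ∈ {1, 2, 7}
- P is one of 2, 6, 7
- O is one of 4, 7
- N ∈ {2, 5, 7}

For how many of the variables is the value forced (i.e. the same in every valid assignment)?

The 7 variables draw from only 7 values {1, 2, 3, 4, 5, 6, 7}, so each is used; only S can be 1, hence S = 1.
Among the 6 still-open variables, 3 fits only R (and all 6 values in {2, 3, 4, 5, 6, 7} must be used), so R = 3.
The 5 still-open variables together cover exactly {2, 4, 5, 6, 7} — 5 values for 5 variables — and 6 appears only in P's list, so P = 6.
O and T share exactly the 2 values {4, 7}; by pigeonhole those values go to them, so strike 4, 7 from N.
Determined: P=6, R=3, S=1. The other variables each still have more than one consistent value. That makes 3.

3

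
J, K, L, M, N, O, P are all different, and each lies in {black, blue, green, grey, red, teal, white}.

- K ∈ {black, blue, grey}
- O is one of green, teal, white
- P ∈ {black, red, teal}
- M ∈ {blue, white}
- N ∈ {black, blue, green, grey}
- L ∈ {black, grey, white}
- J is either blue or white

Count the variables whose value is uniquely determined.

The 7 variables draw from only 7 values {black, blue, green, grey, red, teal, white}, so each is used; only P can be red, hence P = red.
The 6 still-open variables together cover exactly {black, blue, green, grey, teal, white} — 6 values for 6 variables — and teal appears only in O's list, so O = teal.
The 5 still-open variables together cover exactly {black, blue, green, grey, white} — 5 values for 5 variables — and green appears only in N's list, so N = green.
J and M between them cover only {blue, white} — a naked pair. Remove those values from K, L.
Determined: N=green, O=teal, P=red. The other variables each still have more than one consistent value. That makes 3.

3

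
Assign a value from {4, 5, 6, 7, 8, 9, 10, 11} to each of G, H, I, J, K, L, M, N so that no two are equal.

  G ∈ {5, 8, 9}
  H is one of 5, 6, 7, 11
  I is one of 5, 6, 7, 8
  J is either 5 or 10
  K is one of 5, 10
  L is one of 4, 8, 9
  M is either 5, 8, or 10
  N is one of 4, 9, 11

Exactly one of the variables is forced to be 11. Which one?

J and K between them cover only {5, 10} — a naked pair. Remove those values from G, H, I, M.
M has just one choice, so M = 8. Eliminate 8 elsewhere: G, I, L.
G must be 9 (only option left). Remove 9 from L, N.
L has just one choice, so L = 4. Remove 4 from N.
So 11 goes to N.

N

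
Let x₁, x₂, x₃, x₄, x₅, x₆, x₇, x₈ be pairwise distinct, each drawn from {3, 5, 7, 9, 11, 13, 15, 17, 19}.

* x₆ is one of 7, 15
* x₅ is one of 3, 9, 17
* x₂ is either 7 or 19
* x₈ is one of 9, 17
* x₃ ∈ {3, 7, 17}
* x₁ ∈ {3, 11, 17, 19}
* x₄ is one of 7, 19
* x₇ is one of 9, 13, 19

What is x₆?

Among the 8 variables, 11 fits only x₁ (and all 8 values in {3, 7, 9, 11, 13, 15, 17, 19} must be used), so x₁ = 11.
The 7 still-open variables draw from only 7 values {3, 7, 9, 13, 15, 17, 19}, so each is used; only x₇ can be 13, hence x₇ = 13.
The 6 still-open variables together cover exactly {3, 7, 9, 15, 17, 19} — 6 values for 6 variables — and 15 appears only in x₆'s list, so x₆ = 15.

15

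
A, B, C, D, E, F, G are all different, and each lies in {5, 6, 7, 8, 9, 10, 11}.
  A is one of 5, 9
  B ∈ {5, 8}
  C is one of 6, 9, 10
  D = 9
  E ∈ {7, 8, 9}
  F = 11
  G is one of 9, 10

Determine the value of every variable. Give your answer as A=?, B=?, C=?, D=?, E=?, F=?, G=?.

A=5, B=8, C=6, D=9, E=7, F=11, G=10

D must be 9 (only option left). Strike 9 from A, C, E, G.
That leaves F = 11.
That leaves G = 10. So C can't be 10.
That leaves A = 5. Strike 5 from B.
That leaves B = 8. So E can't be 8.
C has just one choice, so C = 6.
E's domain is down to {7}, so E = 7.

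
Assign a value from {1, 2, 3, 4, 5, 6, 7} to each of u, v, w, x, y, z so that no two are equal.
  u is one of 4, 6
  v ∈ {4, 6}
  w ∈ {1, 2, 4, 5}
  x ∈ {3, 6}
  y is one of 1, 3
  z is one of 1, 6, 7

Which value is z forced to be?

The 2 variables u and v are confined to {4, 6}, which locks those values in; drop them from w, x, z.
x's domain is down to {3}, so x = 3. So y can't be 3.
y's domain is down to {1}, so y = 1. Eliminate 1 elsewhere: w, z.
So z = 7.

7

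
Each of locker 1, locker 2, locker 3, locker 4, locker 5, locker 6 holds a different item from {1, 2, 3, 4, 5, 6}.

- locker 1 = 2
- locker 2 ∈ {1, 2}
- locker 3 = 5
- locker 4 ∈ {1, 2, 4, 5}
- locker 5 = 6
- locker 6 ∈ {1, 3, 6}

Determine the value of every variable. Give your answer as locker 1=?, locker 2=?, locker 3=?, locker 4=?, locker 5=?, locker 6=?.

locker 1=2, locker 2=1, locker 3=5, locker 4=4, locker 5=6, locker 6=3

locker 1 must be 2 (only option left). So locker 2, locker 4 can't be 2.
locker 2 must be 1 (only option left). Strike 1 from locker 4, locker 6.
locker 3's domain is down to {5}, so locker 3 = 5. Eliminate 5 elsewhere: locker 4.
locker 4 has just one choice, so locker 4 = 4.
locker 5 has just one choice, so locker 5 = 6. Strike 6 from locker 6.
That leaves locker 6 = 3.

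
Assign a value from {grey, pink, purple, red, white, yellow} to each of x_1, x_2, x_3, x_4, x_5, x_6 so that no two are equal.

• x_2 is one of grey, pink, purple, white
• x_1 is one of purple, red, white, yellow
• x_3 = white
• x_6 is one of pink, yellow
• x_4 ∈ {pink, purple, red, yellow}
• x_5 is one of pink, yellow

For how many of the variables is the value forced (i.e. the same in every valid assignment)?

x_3 must be white (only option left). So x_1, x_2 can't be white.
The 5 still-open variables draw from only 5 values {grey, pink, purple, red, yellow}, so each is used; only x_2 can be grey, hence x_2 = grey.
x_5 and x_6 share exactly the 2 values {pink, yellow}; by pigeonhole those values go to them, so strike pink, yellow from x_1, x_4.
Determined: x_2=grey, x_3=white. The other variables each still have more than one consistent value. That makes 2.

2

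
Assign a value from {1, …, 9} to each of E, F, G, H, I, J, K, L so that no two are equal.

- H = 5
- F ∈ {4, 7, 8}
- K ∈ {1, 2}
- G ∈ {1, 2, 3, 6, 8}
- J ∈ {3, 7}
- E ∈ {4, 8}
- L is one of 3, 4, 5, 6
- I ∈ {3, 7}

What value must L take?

H must be 5 (only option left). Eliminate 5 elsewhere: L.
The 2 variables I and J are confined to {3, 7}, which locks those values in; drop them from F, G, L.
E and F between them cover only {4, 8} — a naked pair. Remove those values from G, L.
So L = 6.

6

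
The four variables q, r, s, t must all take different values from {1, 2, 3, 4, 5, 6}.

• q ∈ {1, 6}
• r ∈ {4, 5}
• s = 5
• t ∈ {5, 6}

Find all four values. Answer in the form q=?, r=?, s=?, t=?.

q=1, r=4, s=5, t=6

s has just one choice, so s = 5. Remove 5 from r, t.
That leaves t = 6. Strike 6 from q.
That leaves q = 1.
That leaves r = 4.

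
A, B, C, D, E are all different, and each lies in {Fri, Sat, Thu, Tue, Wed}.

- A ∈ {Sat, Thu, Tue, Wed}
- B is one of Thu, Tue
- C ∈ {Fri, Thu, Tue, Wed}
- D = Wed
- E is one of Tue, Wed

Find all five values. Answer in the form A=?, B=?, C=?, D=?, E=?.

D must be Wed (only option left). Remove Wed from A, C, E.
That leaves E = Tue. Remove Tue from A, B, C.
That leaves B = Thu. Strike Thu from A, C.
C has just one choice, so C = Fri.
A has just one choice, so A = Sat.

A=Sat, B=Thu, C=Fri, D=Wed, E=Tue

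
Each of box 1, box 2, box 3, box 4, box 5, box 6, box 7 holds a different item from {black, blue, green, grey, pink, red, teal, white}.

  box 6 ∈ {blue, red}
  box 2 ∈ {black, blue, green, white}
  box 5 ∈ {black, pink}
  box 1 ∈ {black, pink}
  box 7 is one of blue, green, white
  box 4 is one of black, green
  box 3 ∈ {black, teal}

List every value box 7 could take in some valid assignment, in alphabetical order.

The 7 variables draw from only 7 values {black, blue, green, pink, red, teal, white}, so each is used; only box 6 can be red, hence box 6 = red.
Among the 6 still-open variables, teal fits only box 3 (and all 6 values in {black, blue, green, pink, teal, white} must be used), so box 3 = teal.
box 1 and box 5 between them cover only {black, pink} — a naked pair. Remove those values from box 2, box 4.
box 4 must be green (only option left). Strike green from box 2, box 7.
No further eliminations apply; box 7 can still be any of blue, white.

blue, white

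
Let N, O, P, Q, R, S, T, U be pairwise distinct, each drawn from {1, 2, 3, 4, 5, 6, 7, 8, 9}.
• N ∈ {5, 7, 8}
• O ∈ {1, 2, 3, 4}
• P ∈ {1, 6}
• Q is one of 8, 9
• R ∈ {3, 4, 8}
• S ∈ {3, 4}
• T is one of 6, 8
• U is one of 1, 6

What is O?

2

The 2 variables P and U are confined to {1, 6}, which locks those values in; drop them from O, T.
T must be 8 (only option left). Strike 8 from N, Q, R.
Q must be 9 (only option left).
The 2 variables R and S are confined to {3, 4}, which locks those values in; drop them from O.
So O = 2.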